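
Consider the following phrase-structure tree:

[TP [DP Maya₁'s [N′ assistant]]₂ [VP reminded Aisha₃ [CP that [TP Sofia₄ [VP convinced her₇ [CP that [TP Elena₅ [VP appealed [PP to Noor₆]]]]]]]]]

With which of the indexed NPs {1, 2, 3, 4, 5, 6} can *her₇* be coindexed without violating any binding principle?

{1, 2, 3}

*her* is a pronoun, so Principle B applies: it must be free in its binding domain.
Binding domain of *her₇*: the embedded TP, whose subject is Sofia₄.
*Maya₁* and the pronoun do not c-command one another → neither Principle B nor Principle C is at stake; coindexation permitted.
*[Maya₁'s assistant]₂* c-commands the pronoun but from outside its binding domain, and is not c-commanded by it → coindexation permitted.
*Aisha₃* c-commands the pronoun but from outside its binding domain, and is not c-commanded by it → coindexation permitted.
*Sofia₄* c-commands the pronoun within its binding domain → coindexation would violate Principle B.
*Elena₅*: the pronoun c-commands this R-expression → coindexation would violate Principle C on *Elena₅*.
*Noor₆*: the pronoun c-commands this R-expression → coindexation would violate Principle C on *Noor₆*.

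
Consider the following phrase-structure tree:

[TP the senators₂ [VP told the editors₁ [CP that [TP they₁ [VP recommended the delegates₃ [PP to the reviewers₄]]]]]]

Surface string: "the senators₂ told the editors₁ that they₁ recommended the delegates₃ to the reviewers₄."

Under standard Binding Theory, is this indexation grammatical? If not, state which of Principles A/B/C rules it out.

The two coindexed NPs are *the editors₁* and *they₁*.
*they₁* is a pronoun; nothing c-commands it within its binding domain (the embedded TP.), so Principle B holds trivially.
*the editors₁* is an R-expression; *they₁* does not c-command it, and no other NP shares its index, so Principle C is satisfied.
All principles are respected.

grammatical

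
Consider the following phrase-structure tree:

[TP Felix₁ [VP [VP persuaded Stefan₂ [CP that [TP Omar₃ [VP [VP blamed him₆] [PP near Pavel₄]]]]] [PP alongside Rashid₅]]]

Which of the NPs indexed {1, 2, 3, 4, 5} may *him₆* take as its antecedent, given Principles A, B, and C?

*him* is a pronoun, so Principle B applies: it must be free in its binding domain.
Binding domain of *him₆*: the embedded TP, whose subject is Omar₃.
*Felix₁* c-commands the pronoun but from outside its binding domain, and is not c-commanded by it → coindexation permitted.
*Stefan₂* c-commands the pronoun but from outside its binding domain, and is not c-commanded by it → coindexation permitted.
*Omar₃* c-commands the pronoun within its binding domain → coindexation would violate Principle B.
*Pavel₄* and the pronoun do not c-command one another → neither Principle B nor Principle C is at stake; coindexation permitted.
*Rashid₅* and the pronoun do not c-command one another → neither Principle B nor Principle C is at stake; coindexation permitted.

{1, 2, 4, 5}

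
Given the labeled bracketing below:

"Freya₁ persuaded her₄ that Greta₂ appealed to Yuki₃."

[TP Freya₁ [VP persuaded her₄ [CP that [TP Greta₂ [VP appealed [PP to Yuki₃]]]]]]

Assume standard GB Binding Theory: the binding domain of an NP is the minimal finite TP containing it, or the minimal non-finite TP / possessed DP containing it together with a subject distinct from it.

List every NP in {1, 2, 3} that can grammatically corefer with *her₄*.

none

*her* is a pronoun, so Principle B applies: it must be free in its binding domain.
Binding domain of *her₄*: the matrix TP, whose subject is Freya₁.
*Freya₁* c-commands the pronoun within its binding domain → coindexation would violate Principle B.
*Greta₂*: the pronoun c-commands this R-expression → coindexation would violate Principle C on *Greta₂*.
*Yuki₃*: the pronoun c-commands this R-expression → coindexation would violate Principle C on *Yuki₃*.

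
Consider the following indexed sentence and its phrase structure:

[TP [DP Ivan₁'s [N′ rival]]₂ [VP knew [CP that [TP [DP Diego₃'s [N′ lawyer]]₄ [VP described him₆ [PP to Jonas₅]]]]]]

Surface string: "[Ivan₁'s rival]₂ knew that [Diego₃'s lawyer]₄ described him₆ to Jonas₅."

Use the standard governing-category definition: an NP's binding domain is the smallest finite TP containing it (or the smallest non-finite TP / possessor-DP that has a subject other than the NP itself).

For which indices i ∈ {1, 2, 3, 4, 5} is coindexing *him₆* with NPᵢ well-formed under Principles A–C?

*him* is a pronoun, so Principle B applies: it must be free in its binding domain.
Binding domain of *him₆*: the embedded TP, whose subject is [Diego₃'s lawyer]₄.
*Ivan₁* and the pronoun do not c-command one another → neither Principle B nor Principle C is at stake; coindexation permitted.
*[Ivan₁'s rival]₂* c-commands the pronoun but from outside its binding domain, and is not c-commanded by it → coindexation permitted.
*Diego₃* and the pronoun do not c-command one another → neither Principle B nor Principle C is at stake; coindexation permitted.
*[Diego₃'s lawyer]₄* c-commands the pronoun within its binding domain → coindexation would violate Principle B.
*Jonas₅*: the pronoun c-commands this R-expression → coindexation would violate Principle C on *Jonas₅*.

{1, 2, 3}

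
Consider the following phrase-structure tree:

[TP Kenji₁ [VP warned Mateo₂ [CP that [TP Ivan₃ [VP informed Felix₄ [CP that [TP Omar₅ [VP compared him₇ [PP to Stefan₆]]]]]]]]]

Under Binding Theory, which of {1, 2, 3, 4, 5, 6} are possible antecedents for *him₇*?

*him* is a pronoun, so Principle B applies: it must be free in its binding domain.
Binding domain of *him₇*: the embedded TP, whose subject is Omar₅.
*Kenji₁* c-commands the pronoun but from outside its binding domain, and is not c-commanded by it → coindexation permitted.
*Mateo₂* c-commands the pronoun but from outside its binding domain, and is not c-commanded by it → coindexation permitted.
*Ivan₃* c-commands the pronoun but from outside its binding domain, and is not c-commanded by it → coindexation permitted.
*Felix₄* c-commands the pronoun but from outside its binding domain, and is not c-commanded by it → coindexation permitted.
*Omar₅* c-commands the pronoun within its binding domain → coindexation would violate Principle B.
*Stefan₆*: the pronoun c-commands this R-expression → coindexation would violate Principle C on *Stefan₆*.

{1, 2, 3, 4}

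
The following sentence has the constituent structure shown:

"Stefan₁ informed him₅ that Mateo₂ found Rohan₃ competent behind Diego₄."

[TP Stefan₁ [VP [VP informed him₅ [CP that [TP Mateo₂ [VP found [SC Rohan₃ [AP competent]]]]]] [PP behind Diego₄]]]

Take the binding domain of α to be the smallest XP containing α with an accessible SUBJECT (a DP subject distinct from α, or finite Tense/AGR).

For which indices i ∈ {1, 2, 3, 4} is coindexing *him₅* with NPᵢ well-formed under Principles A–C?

{4}

*him* is a pronoun, so Principle B applies: it must be free in its binding domain.
Binding domain of *him₅*: the matrix TP, whose subject is Stefan₁.
*Stefan₁* c-commands the pronoun within its binding domain → coindexation would violate Principle B.
*Mateo₂*: the pronoun c-commands this R-expression → coindexation would violate Principle C on *Mateo₂*.
*Rohan₃*: the pronoun c-commands this R-expression → coindexation would violate Principle C on *Rohan₃*.
*Diego₄* and the pronoun do not c-command one another → neither Principle B nor Principle C is at stake; coindexation permitted.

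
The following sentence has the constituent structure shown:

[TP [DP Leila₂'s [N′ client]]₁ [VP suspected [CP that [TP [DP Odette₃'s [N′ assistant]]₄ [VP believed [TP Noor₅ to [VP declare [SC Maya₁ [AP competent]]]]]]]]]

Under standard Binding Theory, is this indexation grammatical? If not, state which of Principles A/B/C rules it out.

The two coindexed NPs are *[Leila₂'s client]₁* and *Maya₁*.
*Maya₁* is an R-expression. Principle C requires it to be free everywhere.
*[Leila₂'s client]₁* c-commands it and carries the same index.
The R-expression is bound → Principle C violation.

Principle C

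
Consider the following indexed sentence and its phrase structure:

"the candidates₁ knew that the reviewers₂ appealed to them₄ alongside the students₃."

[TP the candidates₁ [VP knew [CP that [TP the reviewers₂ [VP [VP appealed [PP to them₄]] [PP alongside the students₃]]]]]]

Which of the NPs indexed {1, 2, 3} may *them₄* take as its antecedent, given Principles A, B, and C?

{1, 3}

*them* is a pronoun, so Principle B applies: it must be free in its binding domain.
Binding domain of *them₄*: the embedded TP, whose subject is the reviewers₂.
*the candidates₁* c-commands the pronoun but from outside its binding domain, and is not c-commanded by it → coindexation permitted.
*the reviewers₂* c-commands the pronoun within its binding domain → coindexation would violate Principle B.
*the students₃* and the pronoun do not c-command one another → neither Principle B nor Principle C is at stake; coindexation permitted.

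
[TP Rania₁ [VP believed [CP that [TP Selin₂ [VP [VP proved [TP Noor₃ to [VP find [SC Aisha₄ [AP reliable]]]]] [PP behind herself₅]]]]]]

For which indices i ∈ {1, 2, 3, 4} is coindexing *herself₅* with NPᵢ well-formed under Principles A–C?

*herself* is an anaphor, so Principle A applies: it must be bound in its binding domain.
Binding domain of *herself₅*: the embedded TP, whose subject is Selin₂.
*Rania₁* c-commands the anaphor but is outside its binding domain → cannot satisfy Principle A.
*Selin₂* c-commands the anaphor within its binding domain → licit binder.
*Noor₃* does not c-command the anaphor → cannot bind it.
*Aisha₄* does not c-command the anaphor → cannot bind it.

{2}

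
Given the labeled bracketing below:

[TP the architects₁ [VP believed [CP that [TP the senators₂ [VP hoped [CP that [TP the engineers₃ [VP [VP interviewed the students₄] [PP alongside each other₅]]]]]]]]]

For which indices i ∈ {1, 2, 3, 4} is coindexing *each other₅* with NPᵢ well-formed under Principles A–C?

{3}

*each other* is an anaphor, so Principle A applies: it must be bound in its binding domain.
Binding domain of *each other₅*: the embedded TP, whose subject is the engineers₃.
*the architects₁* c-commands the anaphor but is outside its binding domain → cannot satisfy Principle A.
*the senators₂* c-commands the anaphor but is outside its binding domain → cannot satisfy Principle A.
*the engineers₃* c-commands the anaphor within its binding domain → licit binder.
*the students₄* does not c-command the anaphor → cannot bind it.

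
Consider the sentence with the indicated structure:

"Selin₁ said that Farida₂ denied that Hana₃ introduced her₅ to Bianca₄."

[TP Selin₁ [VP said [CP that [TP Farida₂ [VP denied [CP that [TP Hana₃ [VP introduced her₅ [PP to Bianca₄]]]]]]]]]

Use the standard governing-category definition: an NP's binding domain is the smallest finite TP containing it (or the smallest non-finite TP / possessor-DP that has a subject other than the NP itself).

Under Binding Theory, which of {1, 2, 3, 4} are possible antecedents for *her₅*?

{1, 2}

*her* is a pronoun, so Principle B applies: it must be free in its binding domain.
Binding domain of *her₅*: the embedded TP, whose subject is Hana₃.
*Selin₁* c-commands the pronoun but from outside its binding domain, and is not c-commanded by it → coindexation permitted.
*Farida₂* c-commands the pronoun but from outside its binding domain, and is not c-commanded by it → coindexation permitted.
*Hana₃* c-commands the pronoun within its binding domain → coindexation would violate Principle B.
*Bianca₄*: the pronoun c-commands this R-expression → coindexation would violate Principle C on *Bianca₄*.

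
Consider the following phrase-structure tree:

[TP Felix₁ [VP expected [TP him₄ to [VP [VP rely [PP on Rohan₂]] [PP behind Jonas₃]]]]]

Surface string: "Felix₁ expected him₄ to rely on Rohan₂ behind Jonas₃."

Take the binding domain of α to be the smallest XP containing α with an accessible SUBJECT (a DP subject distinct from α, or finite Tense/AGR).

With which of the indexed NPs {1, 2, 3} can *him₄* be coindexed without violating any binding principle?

none

*him* is a pronoun, so Principle B applies: it must be free in its binding domain.
Binding domain of *him₄*: the matrix TP, whose subject is Felix₁.
*Felix₁* c-commands the pronoun within its binding domain → coindexation would violate Principle B.
*Rohan₂*: the pronoun c-commands this R-expression → coindexation would violate Principle C on *Rohan₂*.
*Jonas₃*: the pronoun c-commands this R-expression → coindexation would violate Principle C on *Jonas₃*.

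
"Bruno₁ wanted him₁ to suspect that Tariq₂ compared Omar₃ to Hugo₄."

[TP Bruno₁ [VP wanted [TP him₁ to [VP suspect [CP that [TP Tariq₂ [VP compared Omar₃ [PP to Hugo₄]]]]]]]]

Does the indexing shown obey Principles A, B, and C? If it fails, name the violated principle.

The two coindexed NPs are *Bruno₁* and *him₁*.
*him₁* is a pronoun. Its binding domain is the matrix TP, whose subject is Bruno₁.
*Bruno₁* c-commands it within that domain and carries the same index.
The pronoun is locally bound → Principle B violation.

Principle B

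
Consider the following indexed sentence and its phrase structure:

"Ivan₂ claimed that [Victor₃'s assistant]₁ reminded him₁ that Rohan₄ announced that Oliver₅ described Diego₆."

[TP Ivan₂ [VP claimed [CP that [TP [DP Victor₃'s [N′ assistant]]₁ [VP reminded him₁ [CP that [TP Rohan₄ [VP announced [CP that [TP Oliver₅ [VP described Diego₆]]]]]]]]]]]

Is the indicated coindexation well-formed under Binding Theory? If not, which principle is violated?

The two coindexed NPs are *[Victor₃'s assistant]₁* and *him₁*.
*him₁* is a pronoun. Its binding domain is the embedded TP, whose subject is [Victor₃'s assistant]₁.
*[Victor₃'s assistant]₁* c-commands it within that domain and carries the same index.
The pronoun is locally bound → Principle B violation.

Principle B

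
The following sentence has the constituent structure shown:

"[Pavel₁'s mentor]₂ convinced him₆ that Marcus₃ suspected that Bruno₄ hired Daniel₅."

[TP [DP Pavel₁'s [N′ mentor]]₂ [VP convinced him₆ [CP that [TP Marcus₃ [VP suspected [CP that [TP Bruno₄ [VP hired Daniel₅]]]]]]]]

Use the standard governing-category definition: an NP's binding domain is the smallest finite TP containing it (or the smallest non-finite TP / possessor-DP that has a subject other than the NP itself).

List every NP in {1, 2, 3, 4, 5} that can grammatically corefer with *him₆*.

*him* is a pronoun, so Principle B applies: it must be free in its binding domain.
Binding domain of *him₆*: the matrix TP, whose subject is [Pavel₁'s mentor]₂.
*Pavel₁* and the pronoun do not c-command one another → neither Principle B nor Principle C is at stake; coindexation permitted.
*[Pavel₁'s mentor]₂* c-commands the pronoun within its binding domain → coindexation would violate Principle B.
*Marcus₃*: the pronoun c-commands this R-expression → coindexation would violate Principle C on *Marcus₃*.
*Bruno₄*: the pronoun c-commands this R-expression → coindexation would violate Principle C on *Bruno₄*.
*Daniel₅*: the pronoun c-commands this R-expression → coindexation would violate Principle C on *Daniel₅*.

{1}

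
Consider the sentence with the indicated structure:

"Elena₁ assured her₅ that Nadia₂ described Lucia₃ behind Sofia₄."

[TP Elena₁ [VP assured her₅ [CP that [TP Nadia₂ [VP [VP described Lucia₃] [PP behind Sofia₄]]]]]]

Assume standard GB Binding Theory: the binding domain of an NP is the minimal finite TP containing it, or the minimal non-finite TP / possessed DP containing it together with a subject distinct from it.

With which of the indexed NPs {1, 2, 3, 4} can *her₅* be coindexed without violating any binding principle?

none

*her* is a pronoun, so Principle B applies: it must be free in its binding domain.
Binding domain of *her₅*: the matrix TP, whose subject is Elena₁.
*Elena₁* c-commands the pronoun within its binding domain → coindexation would violate Principle B.
*Nadia₂*: the pronoun c-commands this R-expression → coindexation would violate Principle C on *Nadia₂*.
*Lucia₃*: the pronoun c-commands this R-expression → coindexation would violate Principle C on *Lucia₃*.
*Sofia₄*: the pronoun c-commands this R-expression → coindexation would violate Principle C on *Sofia₄*.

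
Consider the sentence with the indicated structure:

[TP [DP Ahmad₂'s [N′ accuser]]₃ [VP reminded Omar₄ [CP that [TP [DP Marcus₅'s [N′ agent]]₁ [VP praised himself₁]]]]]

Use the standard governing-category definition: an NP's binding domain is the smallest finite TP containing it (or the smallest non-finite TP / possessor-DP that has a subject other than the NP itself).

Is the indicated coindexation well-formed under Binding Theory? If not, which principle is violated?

grammatical

The two coindexed NPs are *[Marcus₅'s agent]₁* and *himself₁*.
*himself₁* is an anaphor; its binding domain is the embedded TP, whose subject is [Marcus₅'s agent]₁. *[Marcus₅'s agent]₁* c-commands it within that domain and shares its index, so Principle A is satisfied.
*[Marcus₅'s agent]₁* is an R-expression; *himself₁* does not c-command it, and no other NP shares its index, so Principle C is satisfied.
All principles are respected.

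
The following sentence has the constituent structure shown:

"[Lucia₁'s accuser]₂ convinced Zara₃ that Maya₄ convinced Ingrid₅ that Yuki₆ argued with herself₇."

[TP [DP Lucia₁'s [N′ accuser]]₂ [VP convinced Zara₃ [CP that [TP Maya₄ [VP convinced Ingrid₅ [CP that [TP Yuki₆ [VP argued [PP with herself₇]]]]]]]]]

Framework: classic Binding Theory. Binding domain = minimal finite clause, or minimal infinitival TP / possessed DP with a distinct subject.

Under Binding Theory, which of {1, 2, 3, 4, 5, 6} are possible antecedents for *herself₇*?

{6}

*herself* is an anaphor, so Principle A applies: it must be bound in its binding domain.
Binding domain of *herself₇*: the embedded TP, whose subject is Yuki₆.
*Lucia₁* does not c-command the anaphor → cannot bind it.
*[Lucia₁'s accuser]₂* c-commands the anaphor but is outside its binding domain → cannot satisfy Principle A.
*Zara₃* c-commands the anaphor but is outside its binding domain → cannot satisfy Principle A.
*Maya₄* c-commands the anaphor but is outside its binding domain → cannot satisfy Principle A.
*Ingrid₅* c-commands the anaphor but is outside its binding domain → cannot satisfy Principle A.
*Yuki₆* c-commands the anaphor within its binding domain → licit binder.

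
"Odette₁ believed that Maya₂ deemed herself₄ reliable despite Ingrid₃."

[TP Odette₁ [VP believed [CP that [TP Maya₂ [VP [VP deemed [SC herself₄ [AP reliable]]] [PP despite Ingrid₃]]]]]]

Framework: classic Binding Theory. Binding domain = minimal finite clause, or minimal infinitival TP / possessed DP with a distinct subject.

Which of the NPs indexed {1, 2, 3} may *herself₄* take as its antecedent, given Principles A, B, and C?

*herself* is an anaphor, so Principle A applies: it must be bound in its binding domain.
Binding domain of *herself₄*: the embedded TP, whose subject is Maya₂.
*Odette₁* c-commands the anaphor but is outside its binding domain → cannot satisfy Principle A.
*Maya₂* c-commands the anaphor within its binding domain → licit binder.
*Ingrid₃* does not c-command the anaphor → cannot bind it.

{2}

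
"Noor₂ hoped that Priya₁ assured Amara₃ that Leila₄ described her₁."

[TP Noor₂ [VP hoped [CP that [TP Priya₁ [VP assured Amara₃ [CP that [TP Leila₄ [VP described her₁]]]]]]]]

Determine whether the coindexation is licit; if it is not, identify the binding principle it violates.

grammatical

The two coindexed NPs are *Priya₁* and *her₁*.
*her₁* is a pronoun; its binding domain is the embedded TP, whose subject is Leila₄. Within that domain it is c-commanded only by *Leila₄*, which carries a different index — the pronoun is free locally, so Principle B holds.
*Priya₁* is an R-expression; *her₁* does not c-command it, and no other NP shares its index, so Principle C is satisfied.
All principles are respected.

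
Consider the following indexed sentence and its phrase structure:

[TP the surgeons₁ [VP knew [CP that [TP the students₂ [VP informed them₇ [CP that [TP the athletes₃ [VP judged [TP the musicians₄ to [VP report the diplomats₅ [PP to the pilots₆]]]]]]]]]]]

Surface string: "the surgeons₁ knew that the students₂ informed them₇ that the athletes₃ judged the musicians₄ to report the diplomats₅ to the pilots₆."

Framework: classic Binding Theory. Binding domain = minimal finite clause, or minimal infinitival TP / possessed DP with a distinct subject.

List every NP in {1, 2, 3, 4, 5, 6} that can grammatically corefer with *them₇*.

*them* is a pronoun, so Principle B applies: it must be free in its binding domain.
Binding domain of *them₇*: the embedded TP, whose subject is the students₂.
*the surgeons₁* c-commands the pronoun but from outside its binding domain, and is not c-commanded by it → coindexation permitted.
*the students₂* c-commands the pronoun within its binding domain → coindexation would violate Principle B.
*the athletes₃*: the pronoun c-commands this R-expression → coindexation would violate Principle C on *the athletes₃*.
*the musicians₄*: the pronoun c-commands this R-expression → coindexation would violate Principle C on *the musicians₄*.
*the diplomats₅*: the pronoun c-commands this R-expression → coindexation would violate Principle C on *the diplomats₅*.
*the pilots₆*: the pronoun c-commands this R-expression → coindexation would violate Principle C on *the pilots₆*.

{1}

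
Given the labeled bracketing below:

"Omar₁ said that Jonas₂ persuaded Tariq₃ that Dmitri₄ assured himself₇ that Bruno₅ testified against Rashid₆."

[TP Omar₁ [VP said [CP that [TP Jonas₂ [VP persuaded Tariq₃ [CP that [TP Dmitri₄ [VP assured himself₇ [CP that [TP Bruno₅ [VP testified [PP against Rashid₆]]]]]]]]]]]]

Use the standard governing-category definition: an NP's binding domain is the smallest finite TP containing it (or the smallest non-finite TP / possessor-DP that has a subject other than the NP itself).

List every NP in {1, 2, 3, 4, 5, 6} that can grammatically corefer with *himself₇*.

*himself* is an anaphor, so Principle A applies: it must be bound in its binding domain.
Binding domain of *himself₇*: the embedded TP, whose subject is Dmitri₄.
*Omar₁* c-commands the anaphor but is outside its binding domain → cannot satisfy Principle A.
*Jonas₂* c-commands the anaphor but is outside its binding domain → cannot satisfy Principle A.
*Tariq₃* c-commands the anaphor but is outside its binding domain → cannot satisfy Principle A.
*Dmitri₄* c-commands the anaphor within its binding domain → licit binder.
*Bruno₅* does not c-command the anaphor → cannot bind it.
*Rashid₆* does not c-command the anaphor → cannot bind it.

{4}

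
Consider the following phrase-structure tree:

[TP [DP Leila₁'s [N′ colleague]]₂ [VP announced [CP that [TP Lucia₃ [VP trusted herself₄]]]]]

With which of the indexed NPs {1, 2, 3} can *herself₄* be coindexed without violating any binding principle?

{3}

*herself* is an anaphor, so Principle A applies: it must be bound in its binding domain.
Binding domain of *herself₄*: the embedded TP, whose subject is Lucia₃.
*Leila₁* does not c-command the anaphor → cannot bind it.
*[Leila₁'s colleague]₂* c-commands the anaphor but is outside its binding domain → cannot satisfy Principle A.
*Lucia₃* c-commands the anaphor within its binding domain → licit binder.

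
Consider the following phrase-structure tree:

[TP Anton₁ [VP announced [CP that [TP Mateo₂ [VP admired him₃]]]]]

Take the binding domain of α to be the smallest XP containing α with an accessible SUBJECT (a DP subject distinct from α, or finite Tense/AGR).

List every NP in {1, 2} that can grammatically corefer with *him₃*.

*him* is a pronoun, so Principle B applies: it must be free in its binding domain.
Binding domain of *him₃*: the embedded TP, whose subject is Mateo₂.
*Anton₁* c-commands the pronoun but from outside its binding domain, and is not c-commanded by it → coindexation permitted.
*Mateo₂* c-commands the pronoun within its binding domain → coindexation would violate Principle B.

{1}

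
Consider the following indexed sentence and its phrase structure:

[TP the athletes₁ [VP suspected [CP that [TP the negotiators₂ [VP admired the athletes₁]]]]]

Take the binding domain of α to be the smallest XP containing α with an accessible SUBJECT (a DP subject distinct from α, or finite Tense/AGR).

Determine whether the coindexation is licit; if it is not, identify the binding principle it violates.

The two coindexed NPs are *the athletes₁* (the higher occurrence) and *the athletes₁* (the lower occurrence).
*the athletes₁* (the lower occurrence) is an R-expression. Principle C requires it to be free everywhere.
*the athletes₁* (the higher occurrence) c-commands it and carries the same index.
The R-expression is bound → Principle C violation.

Principle C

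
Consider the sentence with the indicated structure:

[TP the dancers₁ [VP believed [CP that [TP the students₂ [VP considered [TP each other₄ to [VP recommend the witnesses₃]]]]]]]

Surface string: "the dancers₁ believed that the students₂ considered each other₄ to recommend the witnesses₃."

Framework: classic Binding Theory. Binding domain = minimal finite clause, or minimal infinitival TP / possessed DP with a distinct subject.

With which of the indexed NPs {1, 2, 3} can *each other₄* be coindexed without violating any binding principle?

*each other* is an anaphor, so Principle A applies: it must be bound in its binding domain.
Binding domain of *each other₄*: the embedded TP, whose subject is the students₂.
*the dancers₁* c-commands the anaphor but is outside its binding domain → cannot satisfy Principle A.
*the students₂* c-commands the anaphor within its binding domain → licit binder.
*the witnesses₃* does not c-command the anaphor → cannot bind it.

{2}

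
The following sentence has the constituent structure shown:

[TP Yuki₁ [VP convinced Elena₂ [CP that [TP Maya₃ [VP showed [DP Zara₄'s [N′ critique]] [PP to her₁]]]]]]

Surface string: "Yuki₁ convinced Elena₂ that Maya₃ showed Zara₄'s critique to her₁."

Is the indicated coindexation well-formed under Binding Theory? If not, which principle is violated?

The two coindexed NPs are *Yuki₁* and *her₁*.
*her₁* is a pronoun; its binding domain is the embedded TP, whose subject is Maya₃. Within that domain it is c-commanded only by *Maya₃*, which carries a different index — the pronoun is free locally, so Principle B holds.
*Yuki₁* is an R-expression; *her₁* does not c-command it, and no other NP shares its index, so Principle C is satisfied.
All principles are respected.

grammatical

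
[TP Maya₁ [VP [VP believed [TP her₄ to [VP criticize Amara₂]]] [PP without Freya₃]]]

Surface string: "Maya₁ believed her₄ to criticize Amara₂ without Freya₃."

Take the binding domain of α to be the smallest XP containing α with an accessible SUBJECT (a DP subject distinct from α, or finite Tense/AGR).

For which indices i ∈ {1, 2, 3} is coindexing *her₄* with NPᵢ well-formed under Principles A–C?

*her* is a pronoun, so Principle B applies: it must be free in its binding domain.
Binding domain of *her₄*: the matrix TP, whose subject is Maya₁.
*Maya₁* c-commands the pronoun within its binding domain → coindexation would violate Principle B.
*Amara₂*: the pronoun c-commands this R-expression → coindexation would violate Principle C on *Amara₂*.
*Freya₃* and the pronoun do not c-command one another → neither Principle B nor Principle C is at stake; coindexation permitted.

{3}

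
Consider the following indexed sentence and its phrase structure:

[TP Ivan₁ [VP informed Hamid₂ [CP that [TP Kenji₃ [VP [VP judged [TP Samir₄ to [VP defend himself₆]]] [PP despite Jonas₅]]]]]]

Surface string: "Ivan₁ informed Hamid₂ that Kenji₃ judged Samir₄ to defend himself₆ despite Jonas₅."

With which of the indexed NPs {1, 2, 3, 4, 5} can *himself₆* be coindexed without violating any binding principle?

{4}

*himself* is an anaphor, so Principle A applies: it must be bound in its binding domain.
Binding domain of *himself₆*: the embedded TP, whose subject is Samir₄.
*Ivan₁* c-commands the anaphor but is outside its binding domain → cannot satisfy Principle A.
*Hamid₂* c-commands the anaphor but is outside its binding domain → cannot satisfy Principle A.
*Kenji₃* c-commands the anaphor but is outside its binding domain → cannot satisfy Principle A.
*Samir₄* c-commands the anaphor within its binding domain → licit binder.
*Jonas₅* does not c-command the anaphor → cannot bind it.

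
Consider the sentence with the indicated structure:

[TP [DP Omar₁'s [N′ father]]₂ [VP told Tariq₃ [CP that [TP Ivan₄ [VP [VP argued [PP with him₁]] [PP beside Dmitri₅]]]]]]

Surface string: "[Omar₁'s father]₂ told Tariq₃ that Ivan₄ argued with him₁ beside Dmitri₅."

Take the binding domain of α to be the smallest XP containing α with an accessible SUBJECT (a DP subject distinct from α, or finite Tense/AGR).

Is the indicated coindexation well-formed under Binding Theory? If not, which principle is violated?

grammatical

The two coindexed NPs are *Omar₁* and *him₁*.
*him₁* is a pronoun; its binding domain is the embedded TP, whose subject is Ivan₄. Within that domain it is c-commanded only by *Ivan₄*, which carries a different index — the pronoun is free locally, so Principle B holds.
*Omar₁* is an R-expression; *him₁* does not c-command it, and no other NP shares its index, so Principle C is satisfied.
All principles are respected.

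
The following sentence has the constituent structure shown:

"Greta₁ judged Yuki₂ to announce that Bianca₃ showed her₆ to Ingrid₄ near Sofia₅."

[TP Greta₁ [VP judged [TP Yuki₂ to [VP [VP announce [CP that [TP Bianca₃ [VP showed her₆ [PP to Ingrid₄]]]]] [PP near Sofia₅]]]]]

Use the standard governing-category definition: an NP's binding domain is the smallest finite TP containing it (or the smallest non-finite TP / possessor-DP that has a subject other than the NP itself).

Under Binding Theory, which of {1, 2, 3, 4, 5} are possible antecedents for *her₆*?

{1, 2, 5}

*her* is a pronoun, so Principle B applies: it must be free in its binding domain.
Binding domain of *her₆*: the embedded TP, whose subject is Bianca₃.
*Greta₁* c-commands the pronoun but from outside its binding domain, and is not c-commanded by it → coindexation permitted.
*Yuki₂* c-commands the pronoun but from outside its binding domain, and is not c-commanded by it → coindexation permitted.
*Bianca₃* c-commands the pronoun within its binding domain → coindexation would violate Principle B.
*Ingrid₄*: the pronoun c-commands this R-expression → coindexation would violate Principle C on *Ingrid₄*.
*Sofia₅* and the pronoun do not c-command one another → neither Principle B nor Principle C is at stake; coindexation permitted.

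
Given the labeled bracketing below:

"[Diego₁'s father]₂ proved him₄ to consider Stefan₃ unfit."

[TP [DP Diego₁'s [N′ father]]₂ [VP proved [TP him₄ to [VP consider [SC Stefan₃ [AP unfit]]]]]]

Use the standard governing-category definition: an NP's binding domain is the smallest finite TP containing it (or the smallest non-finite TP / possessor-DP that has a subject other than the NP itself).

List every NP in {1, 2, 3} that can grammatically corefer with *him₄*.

{1}

*him* is a pronoun, so Principle B applies: it must be free in its binding domain.
Binding domain of *him₄*: the matrix TP, whose subject is [Diego₁'s father]₂.
*Diego₁* and the pronoun do not c-command one another → neither Principle B nor Principle C is at stake; coindexation permitted.
*[Diego₁'s father]₂* c-commands the pronoun within its binding domain → coindexation would violate Principle B.
*Stefan₃*: the pronoun c-commands this R-expression → coindexation would violate Principle C on *Stefan₃*.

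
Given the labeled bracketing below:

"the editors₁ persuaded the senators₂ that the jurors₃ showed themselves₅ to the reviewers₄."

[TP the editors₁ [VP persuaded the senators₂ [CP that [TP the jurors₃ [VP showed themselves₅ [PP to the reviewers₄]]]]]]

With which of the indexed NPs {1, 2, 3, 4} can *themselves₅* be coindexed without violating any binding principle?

*themselves* is an anaphor, so Principle A applies: it must be bound in its binding domain.
Binding domain of *themselves₅*: the embedded TP, whose subject is the jurors₃.
*the editors₁* c-commands the anaphor but is outside its binding domain → cannot satisfy Principle A.
*the senators₂* c-commands the anaphor but is outside its binding domain → cannot satisfy Principle A.
*the jurors₃* c-commands the anaphor within its binding domain → licit binder.
*the reviewers₄* does not c-command the anaphor → cannot bind it.

{3}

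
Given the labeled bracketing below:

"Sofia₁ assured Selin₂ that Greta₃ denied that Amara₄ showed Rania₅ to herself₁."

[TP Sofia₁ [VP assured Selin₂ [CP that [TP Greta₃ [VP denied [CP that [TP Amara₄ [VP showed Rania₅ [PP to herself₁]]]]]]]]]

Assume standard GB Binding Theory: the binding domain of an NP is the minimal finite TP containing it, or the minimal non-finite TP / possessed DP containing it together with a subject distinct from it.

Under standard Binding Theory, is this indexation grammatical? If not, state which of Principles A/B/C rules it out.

Principle A

The two coindexed NPs are *Sofia₁* and *herself₁*.
*herself₁* is an anaphor. Principle A requires it to be bound within its binding domain — the embedded TP, whose subject is Amara₄.
Within that domain it is c-commanded by *Amara₄*, *Rania₅*, none of which share its index.
*Sofia₁* does c-command the anaphor, but from outside its binding domain.
The anaphor is unbound in its domain → Principle A violation.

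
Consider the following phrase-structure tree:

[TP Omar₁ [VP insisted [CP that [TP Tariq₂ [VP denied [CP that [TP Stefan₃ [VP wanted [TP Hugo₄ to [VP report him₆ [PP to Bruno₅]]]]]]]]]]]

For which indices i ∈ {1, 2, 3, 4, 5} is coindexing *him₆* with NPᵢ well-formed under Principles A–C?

{1, 2, 3}

*him* is a pronoun, so Principle B applies: it must be free in its binding domain.
Binding domain of *him₆*: the embedded TP, whose subject is Hugo₄.
*Omar₁* c-commands the pronoun but from outside its binding domain, and is not c-commanded by it → coindexation permitted.
*Tariq₂* c-commands the pronoun but from outside its binding domain, and is not c-commanded by it → coindexation permitted.
*Stefan₃* c-commands the pronoun but from outside its binding domain, and is not c-commanded by it → coindexation permitted.
*Hugo₄* c-commands the pronoun within its binding domain → coindexation would violate Principle B.
*Bruno₅*: the pronoun c-commands this R-expression → coindexation would violate Principle C on *Bruno₅*.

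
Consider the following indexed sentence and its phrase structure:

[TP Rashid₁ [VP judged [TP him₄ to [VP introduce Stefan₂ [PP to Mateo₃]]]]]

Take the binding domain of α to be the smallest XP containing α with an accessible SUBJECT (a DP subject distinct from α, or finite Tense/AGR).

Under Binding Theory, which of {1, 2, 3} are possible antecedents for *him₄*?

*him* is a pronoun, so Principle B applies: it must be free in its binding domain.
Binding domain of *him₄*: the matrix TP, whose subject is Rashid₁.
*Rashid₁* c-commands the pronoun within its binding domain → coindexation would violate Principle B.
*Stefan₂*: the pronoun c-commands this R-expression → coindexation would violate Principle C on *Stefan₂*.
*Mateo₃*: the pronoun c-commands this R-expression → coindexation would violate Principle C on *Mateo₃*.

none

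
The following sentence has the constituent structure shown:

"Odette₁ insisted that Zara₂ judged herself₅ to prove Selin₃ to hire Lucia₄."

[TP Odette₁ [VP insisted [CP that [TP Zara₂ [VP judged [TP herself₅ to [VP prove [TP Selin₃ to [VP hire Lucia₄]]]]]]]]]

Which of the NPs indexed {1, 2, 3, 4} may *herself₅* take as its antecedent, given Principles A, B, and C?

*herself* is an anaphor, so Principle A applies: it must be bound in its binding domain.
Binding domain of *herself₅*: the embedded TP, whose subject is Zara₂.
*Odette₁* c-commands the anaphor but is outside its binding domain → cannot satisfy Principle A.
*Zara₂* c-commands the anaphor within its binding domain → licit binder.
*Selin₃* does not c-command the anaphor → cannot bind it.
*Lucia₄* does not c-command the anaphor → cannot bind it.

{2}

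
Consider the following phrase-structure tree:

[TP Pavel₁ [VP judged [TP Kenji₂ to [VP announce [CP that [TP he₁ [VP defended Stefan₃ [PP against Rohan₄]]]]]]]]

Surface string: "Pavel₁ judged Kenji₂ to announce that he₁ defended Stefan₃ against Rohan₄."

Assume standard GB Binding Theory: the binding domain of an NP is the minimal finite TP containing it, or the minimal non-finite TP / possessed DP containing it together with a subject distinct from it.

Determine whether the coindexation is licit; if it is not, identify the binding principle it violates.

grammatical

The two coindexed NPs are *Pavel₁* and *he₁*.
*he₁* is a pronoun; nothing c-commands it within its binding domain (the embedded TP.), so Principle B holds trivially.
*Pavel₁* is an R-expression; *he₁* does not c-command it, and no other NP shares its index, so Principle C is satisfied.
All principles are respected.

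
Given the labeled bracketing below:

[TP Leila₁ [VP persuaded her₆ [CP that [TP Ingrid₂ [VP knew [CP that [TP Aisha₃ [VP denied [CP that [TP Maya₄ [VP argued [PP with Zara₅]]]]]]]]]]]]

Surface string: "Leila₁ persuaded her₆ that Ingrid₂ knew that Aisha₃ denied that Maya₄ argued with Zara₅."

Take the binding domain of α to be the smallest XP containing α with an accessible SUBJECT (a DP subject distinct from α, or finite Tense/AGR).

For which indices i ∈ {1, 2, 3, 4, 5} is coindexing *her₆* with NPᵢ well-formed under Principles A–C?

none

*her* is a pronoun, so Principle B applies: it must be free in its binding domain.
Binding domain of *her₆*: the matrix TP, whose subject is Leila₁.
*Leila₁* c-commands the pronoun within its binding domain → coindexation would violate Principle B.
*Ingrid₂*: the pronoun c-commands this R-expression → coindexation would violate Principle C on *Ingrid₂*.
*Aisha₃*: the pronoun c-commands this R-expression → coindexation would violate Principle C on *Aisha₃*.
*Maya₄*: the pronoun c-commands this R-expression → coindexation would violate Principle C on *Maya₄*.
*Zara₅*: the pronoun c-commands this R-expression → coindexation would violate Principle C on *Zara₅*.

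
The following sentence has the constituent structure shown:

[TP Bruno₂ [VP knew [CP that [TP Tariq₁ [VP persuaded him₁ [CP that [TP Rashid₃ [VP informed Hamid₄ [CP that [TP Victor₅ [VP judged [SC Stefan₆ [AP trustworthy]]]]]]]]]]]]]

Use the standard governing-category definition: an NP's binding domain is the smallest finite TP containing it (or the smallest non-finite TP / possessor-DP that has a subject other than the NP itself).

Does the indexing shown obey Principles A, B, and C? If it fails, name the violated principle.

Principle B

The two coindexed NPs are *Tariq₁* and *him₁*.
*him₁* is a pronoun. Its binding domain is the embedded TP, whose subject is Tariq₁.
*Tariq₁* c-commands it within that domain and carries the same index.
The pronoun is locally bound → Principle B violation.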